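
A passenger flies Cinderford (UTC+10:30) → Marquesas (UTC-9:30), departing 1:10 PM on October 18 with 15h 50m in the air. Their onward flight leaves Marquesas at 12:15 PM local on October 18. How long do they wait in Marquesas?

3 hours 15 minutes

Convert departure to UTC: 1:10 PM − 10:30 = 2:40 AM UTC on Oct 18.
Add 15 hours and 50 minutes flight time → 6:30 PM UTC.
Marquesas is UTC−9:30, so local arrival = 6:30 PM − 9:30 = 9:00 AM on Oct 18.
Layover = 12:15 PM − 9:00 AM = 3 hours 15 minutes.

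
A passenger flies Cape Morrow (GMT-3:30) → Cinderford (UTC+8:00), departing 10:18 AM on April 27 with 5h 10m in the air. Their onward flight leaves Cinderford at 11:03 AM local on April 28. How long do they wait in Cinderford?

Convert departure to UTC: 10:18 AM + 3:30 = 1:48 PM UTC on Apr 27.
Add 5 hours 10 minutes flight time → 6:58 PM UTC.
Cinderford is UTC+8:00, so local arrival = 6:58 PM + 8:00 = 2:58 AM on Apr 28.
Layover = 11:03 AM − 2:58 AM = 8 hours 5 minutes.

8 hours 5 minutes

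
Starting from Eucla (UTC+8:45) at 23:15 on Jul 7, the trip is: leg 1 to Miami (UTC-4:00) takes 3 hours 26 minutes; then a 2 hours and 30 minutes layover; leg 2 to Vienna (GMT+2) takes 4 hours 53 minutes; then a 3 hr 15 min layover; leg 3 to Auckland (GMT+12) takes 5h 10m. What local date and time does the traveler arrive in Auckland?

21:44 on July 8

Convert departure to UTC: 23:15 − 8:45 = 14:30 UTC on Jul 7.
Add 3 hours and 26 minutes leg 1 → 17:56 UTC.
Add 2 hours and 30 minutes layover in Miami → 20:26 UTC.
Add 4 hours and 53 minutes leg 2 → 01:19 UTC (Jul 8).
Add 3 hours 15 minutes layover in Vienna → 04:34 UTC.
Add 5 hours 10 minutes leg 3 → 09:44 UTC.
Auckland is UTC+12:00, so local arrival = 09:44 + 12:00 = 21:44 on Jul 8.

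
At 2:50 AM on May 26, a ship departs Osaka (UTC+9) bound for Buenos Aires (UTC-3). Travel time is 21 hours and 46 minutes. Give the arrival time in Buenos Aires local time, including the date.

12:36 PM on May 26

Convert departure to UTC: 2:50 AM − 9:00 = 5:50 PM UTC on May 25.
Add 21 hours 46 minutes travel time → 3:36 PM UTC (May 26).
Buenos Aires is UTC−3:00, so local arrival = 3:36 PM − 3:00 = 12:36 PM on May 26.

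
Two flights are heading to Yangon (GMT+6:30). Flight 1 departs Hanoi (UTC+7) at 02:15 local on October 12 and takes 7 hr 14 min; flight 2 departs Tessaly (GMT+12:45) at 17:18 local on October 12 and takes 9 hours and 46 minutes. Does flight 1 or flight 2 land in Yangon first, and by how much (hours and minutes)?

the first, by 11 hours 50 minutes

Flight 1 in UTC: 02:15 − 7:00 = 19:15 on Oct 11.
+7 hours 14 minutes → arrive 02:29 UTC on Oct 12.
Flight 2 in UTC: 17:18 − 12:45 = 04:33 on Oct 12.
+9 hours and 46 minutes → arrive 14:19 UTC on Oct 12.
Flight 1 lands earlier by 11 hours 50 minutes.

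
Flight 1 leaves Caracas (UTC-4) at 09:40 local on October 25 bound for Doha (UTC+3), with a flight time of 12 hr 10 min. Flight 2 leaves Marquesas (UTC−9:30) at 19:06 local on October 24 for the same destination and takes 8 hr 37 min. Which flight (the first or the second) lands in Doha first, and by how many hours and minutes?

the second, by 12 hours 37 minutes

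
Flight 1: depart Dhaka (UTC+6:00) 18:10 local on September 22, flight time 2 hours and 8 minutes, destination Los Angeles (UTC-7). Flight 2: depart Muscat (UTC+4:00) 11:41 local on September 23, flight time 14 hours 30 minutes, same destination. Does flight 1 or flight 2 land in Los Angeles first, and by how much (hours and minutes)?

Flight 1 in UTC: 18:10 − 6:00 = 12:10 on Sep 22.
+2 hours and 8 minutes → arrive 14:18 UTC on Sep 22.
Flight 2 in UTC: 11:41 − 4:00 = 07:41 on Sep 23.
+14 hours 30 minutes → arrive 22:11 UTC on Sep 23.
Flight 1 lands earlier by 31 hours 53 minutes.

the first, by 31 hours 53 minutes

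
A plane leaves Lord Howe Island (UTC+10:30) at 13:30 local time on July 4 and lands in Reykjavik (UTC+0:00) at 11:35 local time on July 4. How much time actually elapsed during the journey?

8 hours 35 minutes

Reykjavik is 10:30 behind Lord Howe Island.
Clock-face elapsed time (ignoring zones) is −1 hour 55 minutes.
Actual elapsed = −1 hour 55 minutes + 10:30 = 8 hours 35 minutes.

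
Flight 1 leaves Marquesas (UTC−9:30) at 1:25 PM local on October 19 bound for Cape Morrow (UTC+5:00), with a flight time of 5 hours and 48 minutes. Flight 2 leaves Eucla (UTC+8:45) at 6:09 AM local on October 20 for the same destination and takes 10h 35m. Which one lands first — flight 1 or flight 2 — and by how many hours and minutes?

the first, by 3 hours 16 minutes

Flight 1 in UTC: 1:25 PM + 9:30 = 10:55 PM on Oct 19.
+5 hours and 48 minutes → arrive 4:43 AM UTC on Oct 20.
Flight 2 in UTC: 6:09 AM − 8:45 = 9:24 PM on Oct 19.
+10 hours and 35 minutes → arrive 7:59 AM UTC on Oct 20.
Flight 1 lands earlier by 3 hours 16 minutes.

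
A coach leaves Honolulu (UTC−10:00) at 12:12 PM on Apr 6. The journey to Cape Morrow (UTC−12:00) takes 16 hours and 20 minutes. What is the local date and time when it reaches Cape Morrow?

Convert departure to UTC: 12:12 PM + 10:00 = 10:12 PM UTC on Apr 6.
Add 16 hours and 20 minutes travel time → 2:32 PM UTC (Apr 7).
Cape Morrow is UTC−12:00, so local arrival = 2:32 PM − 12:00 = 2:32 AM on Apr 7.

2:32 AM on April 7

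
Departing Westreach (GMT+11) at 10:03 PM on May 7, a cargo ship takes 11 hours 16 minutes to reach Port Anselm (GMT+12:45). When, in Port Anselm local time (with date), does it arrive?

11:04 AM on May 8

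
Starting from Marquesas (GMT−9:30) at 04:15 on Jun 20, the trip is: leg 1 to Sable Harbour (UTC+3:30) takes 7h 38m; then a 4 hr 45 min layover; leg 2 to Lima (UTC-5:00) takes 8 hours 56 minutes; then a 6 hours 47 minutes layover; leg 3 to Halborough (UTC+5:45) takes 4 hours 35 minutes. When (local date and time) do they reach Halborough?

04:11 on Jun 22

Convert departure to UTC: 04:15 + 9:30 = 13:45 UTC on Jun 20.
Add 7 hours and 38 minutes leg 1 → 21:23 UTC.
Add 4 hours and 45 minutes layover in Sable Harbour → 02:08 UTC (Jun 21).
Add 8 hours 56 minutes leg 2 → 11:04 UTC.
Add 6 hours 47 minutes layover in Lima → 17:51 UTC.
Add 4 hours and 35 minutes leg 3 → 22:26 UTC.
Halborough is UTC+5:45, so local arrival = 22:26 + 5:45 = 04:11 on Jun 22.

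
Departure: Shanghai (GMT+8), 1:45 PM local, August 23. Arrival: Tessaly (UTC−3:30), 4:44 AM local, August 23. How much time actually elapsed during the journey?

Departure in UTC: 1:45 PM − 8:00 = 5:45 AM on Aug 23.
Arrival in UTC: 4:44 AM + 3:30 = 8:14 AM on Aug 23.
Elapsed = 8:14 AM − 5:45 AM = 2 hours 29 minutes.

2 hours 29 minutes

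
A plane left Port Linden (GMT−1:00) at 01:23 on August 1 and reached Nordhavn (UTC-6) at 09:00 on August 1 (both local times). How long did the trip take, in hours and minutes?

12 hours 37 minutes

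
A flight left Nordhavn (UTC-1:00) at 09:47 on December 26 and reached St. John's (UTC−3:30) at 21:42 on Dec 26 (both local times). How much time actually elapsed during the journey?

14 hours 25 minutes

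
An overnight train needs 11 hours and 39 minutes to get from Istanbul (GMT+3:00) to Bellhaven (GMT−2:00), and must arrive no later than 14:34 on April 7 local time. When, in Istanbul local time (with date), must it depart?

Target arrival in UTC: 14:34 + 2:00 = 16:34 on Apr 7.
Subtract 11 hours and 39 minutes → departure 04:55 UTC on Apr 7.
Istanbul is UTC+3:00: 04:55 + 3:00 = 07:55 on Apr 7.

07:55 on Apr 7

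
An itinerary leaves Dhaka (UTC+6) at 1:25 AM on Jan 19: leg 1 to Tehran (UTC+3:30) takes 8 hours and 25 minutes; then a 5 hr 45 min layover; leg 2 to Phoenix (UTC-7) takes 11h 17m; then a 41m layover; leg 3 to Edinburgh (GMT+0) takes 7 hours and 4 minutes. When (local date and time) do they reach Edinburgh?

4:37 AM on Jan 20

Convert departure to UTC: 1:25 AM − 6:00 = 7:25 PM UTC on Jan 18.
Add 8 hours 25 minutes leg 1 → 3:50 AM UTC (Jan 19).
Add 5 hours and 45 minutes layover in Tehran → 9:35 AM UTC.
Add 11 hours and 17 minutes leg 2 → 8:52 PM UTC.
Add 41 minutes layover in Phoenix → 9:33 PM UTC.
Add 7 hours 4 minutes leg 3 → 4:37 AM UTC (Jan 20).
Edinburgh is UTC+0, so local arrival is the same: 4:37 AM on Jan 20.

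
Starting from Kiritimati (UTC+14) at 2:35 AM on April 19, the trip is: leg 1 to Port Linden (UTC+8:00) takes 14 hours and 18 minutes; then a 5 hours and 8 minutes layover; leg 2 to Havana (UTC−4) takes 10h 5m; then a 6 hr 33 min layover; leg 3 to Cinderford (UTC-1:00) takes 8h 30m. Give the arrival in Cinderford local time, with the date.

Convert departure to UTC: 2:35 AM − 14:00 = 12:35 PM UTC on Apr 18.
Add 14 hours 18 minutes leg 1 → 2:53 AM UTC (Apr 19).
Add 5 hours and 8 minutes layover in Port Linden → 8:01 AM UTC.
Add 10 hours and 5 minutes leg 2 → 6:06 PM UTC.
Add 6 hours and 33 minutes layover in Havana → 12:39 AM UTC (Apr 20).
Add 8 hours and 30 minutes leg 3 → 9:09 AM UTC.
Cinderford is UTC−1:00, so local arrival = 9:09 AM − 1:00 = 8:09 AM on Apr 20.

8:09 AM on Apr 20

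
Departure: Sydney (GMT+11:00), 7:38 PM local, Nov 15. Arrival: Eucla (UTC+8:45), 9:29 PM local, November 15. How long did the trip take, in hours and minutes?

4 hours 6 minutes

Departure in UTC: 7:38 PM − 11:00 = 8:38 AM on Nov 15.
Arrival in UTC: 9:29 PM − 8:45 = 12:44 PM on Nov 15.
Elapsed = 12:44 PM − 8:38 AM = 4 hours 6 minutes.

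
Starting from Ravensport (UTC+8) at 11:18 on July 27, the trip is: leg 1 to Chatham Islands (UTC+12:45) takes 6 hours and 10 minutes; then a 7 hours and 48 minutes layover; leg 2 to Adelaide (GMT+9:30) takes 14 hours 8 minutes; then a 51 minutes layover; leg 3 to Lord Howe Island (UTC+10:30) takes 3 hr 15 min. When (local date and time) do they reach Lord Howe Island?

Convert departure to UTC: 11:18 − 8:00 = 03:18 UTC on Jul 27.
Add 6 hours 10 minutes leg 1 → 09:28 UTC.
Add 7 hours 48 minutes layover in Chatham Islands → 17:16 UTC.
Add 14 hours 8 minutes leg 2 → 07:24 UTC (Jul 28).
Add 51 minutes layover in Adelaide → 08:15 UTC.
Add 3 hours and 15 minutes leg 3 → 11:30 UTC.
Lord Howe Island is UTC+10:30, so local arrival = 11:30 + 10:30 = 22:00 on Jul 28.

22:00 on July 28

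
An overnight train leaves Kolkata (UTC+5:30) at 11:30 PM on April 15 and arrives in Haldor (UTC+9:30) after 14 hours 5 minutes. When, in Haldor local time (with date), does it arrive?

5:35 PM on April 16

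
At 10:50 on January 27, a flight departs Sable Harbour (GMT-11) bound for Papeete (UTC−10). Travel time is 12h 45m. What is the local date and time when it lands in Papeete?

00:35 on January 28

Convert departure to UTC: 10:50 + 11:00 = 21:50 UTC on Jan 27.
Add 12 hours and 45 minutes travel time → 10:35 UTC (Jan 28).
Papeete is UTC−10:00, so local arrival = 10:35 − 10:00 = 00:35 on Jan 28.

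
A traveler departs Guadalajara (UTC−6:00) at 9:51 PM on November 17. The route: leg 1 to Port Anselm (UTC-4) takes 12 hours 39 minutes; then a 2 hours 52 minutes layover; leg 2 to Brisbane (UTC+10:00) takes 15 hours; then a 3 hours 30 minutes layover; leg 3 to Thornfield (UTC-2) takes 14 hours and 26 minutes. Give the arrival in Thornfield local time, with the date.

2:18 AM on November 20

Convert departure to UTC: 9:51 PM + 6:00 = 3:51 AM UTC on Nov 18.
Add 12 hours and 39 minutes leg 1 → 4:30 PM UTC.
Add 2 hours and 52 minutes layover in Port Anselm → 7:22 PM UTC.
Add 15 hours leg 2 → 10:22 AM UTC (Nov 19).
Add 3 hours 30 minutes layover in Brisbane → 1:52 PM UTC.
Add 14 hours and 26 minutes leg 3 → 4:18 AM UTC (Nov 20).
Thornfield is UTC−2:00, so local arrival = 4:18 AM − 2:00 = 2:18 AM on Nov 20.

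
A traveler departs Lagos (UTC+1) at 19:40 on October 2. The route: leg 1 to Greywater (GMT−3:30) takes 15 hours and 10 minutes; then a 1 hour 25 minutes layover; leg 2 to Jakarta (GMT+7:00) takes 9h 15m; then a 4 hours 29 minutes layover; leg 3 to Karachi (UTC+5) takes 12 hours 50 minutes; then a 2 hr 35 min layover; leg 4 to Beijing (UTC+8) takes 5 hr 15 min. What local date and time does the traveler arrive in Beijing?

05:39 on October 5

Convert departure to UTC: 19:40 − 1:00 = 18:40 UTC on Oct 2.
Add 15 hours and 10 minutes leg 1 → 09:50 UTC (Oct 3).
Add 1 hour and 25 minutes layover in Greywater → 11:15 UTC.
Add 9 hours 15 minutes leg 2 → 20:30 UTC.
Add 4 hours and 29 minutes layover in Jakarta → 00:59 UTC (Oct 4).
Add 12 hours and 50 minutes leg 3 → 13:49 UTC.
Add 2 hours 35 minutes layover in Karachi → 16:24 UTC.
Add 5 hours and 15 minutes leg 4 → 21:39 UTC.
Beijing is UTC+8:00, so local arrival = 21:39 + 8:00 = 05:39 on Oct 5.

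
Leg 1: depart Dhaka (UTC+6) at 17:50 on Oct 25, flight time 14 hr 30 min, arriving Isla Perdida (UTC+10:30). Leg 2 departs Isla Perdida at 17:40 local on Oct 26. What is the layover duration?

4 hours 50 minutes

Convert departure to UTC: 17:50 − 6:00 = 11:50 UTC on Oct 25.
Add 14 hours and 30 minutes flight time → 02:20 UTC (Oct 26).
Isla Perdida is UTC+10:30, so local arrival = 02:20 + 10:30 = 12:50 on Oct 26.
Layover = 17:40 − 12:50 = 4 hours 50 minutes.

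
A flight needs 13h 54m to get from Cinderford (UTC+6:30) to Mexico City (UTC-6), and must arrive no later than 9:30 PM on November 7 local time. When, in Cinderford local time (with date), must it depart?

8:06 PM on November 7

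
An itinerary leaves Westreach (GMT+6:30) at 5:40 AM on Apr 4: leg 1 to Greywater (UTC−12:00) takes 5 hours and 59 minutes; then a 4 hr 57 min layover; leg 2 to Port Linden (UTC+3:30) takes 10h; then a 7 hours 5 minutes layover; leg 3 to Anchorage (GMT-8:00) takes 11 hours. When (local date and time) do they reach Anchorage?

Convert departure to UTC: 5:40 AM − 6:30 = 11:10 PM UTC on Apr 3.
Add 5 hours and 59 minutes leg 1 → 5:09 AM UTC (Apr 4).
Add 4 hours 57 minutes layover in Greywater → 10:06 AM UTC.
Add 10 hours leg 2 → 8:06 PM UTC.
Add 7 hours and 5 minutes layover in Port Linden → 3:11 AM UTC (Apr 5).
Add 11 hours leg 3 → 2:11 PM UTC.
Anchorage is UTC−8:00, so local arrival = 2:11 PM − 8:00 = 6:11 AM on Apr 5.

6:11 AM on Apr 5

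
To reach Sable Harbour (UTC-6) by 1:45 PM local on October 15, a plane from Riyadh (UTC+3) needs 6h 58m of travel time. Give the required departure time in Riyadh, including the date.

Target arrival in UTC: 1:45 PM + 6:00 = 7:45 PM on Oct 15.
Subtract 6 hours and 58 minutes → departure 12:47 PM UTC on Oct 15.
Riyadh is UTC+3:00: 12:47 PM + 3:00 = 3:47 PM on Oct 15.

3:47 PM on October 15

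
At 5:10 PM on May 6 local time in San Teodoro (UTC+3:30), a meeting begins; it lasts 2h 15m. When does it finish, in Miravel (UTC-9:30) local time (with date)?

Miravel is 13:00 behind San Teodoro.
After 2 hours 15 minutes it is 7:25 PM in San Teodoro.
Shift by the zone difference: 7:25 PM − 13:00 = 6:25 AM on May 6 in Miravel.

6:25 AM on May 6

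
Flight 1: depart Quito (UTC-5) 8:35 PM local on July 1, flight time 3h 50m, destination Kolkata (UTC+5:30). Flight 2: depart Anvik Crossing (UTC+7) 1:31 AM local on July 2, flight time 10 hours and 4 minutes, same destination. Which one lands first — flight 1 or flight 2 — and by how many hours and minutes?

the second, by 50 minutes

Flight 1 in UTC: 8:35 PM + 5:00 = 1:35 AM on Jul 2.
+3 hours 50 minutes → arrive 5:25 AM UTC on Jul 2.
Flight 2 in UTC: 1:31 AM − 7:00 = 6:31 PM on Jul 1.
+10 hours and 4 minutes → arrive 4:35 AM UTC on Jul 2.
Flight 2 lands earlier by 50 minutes.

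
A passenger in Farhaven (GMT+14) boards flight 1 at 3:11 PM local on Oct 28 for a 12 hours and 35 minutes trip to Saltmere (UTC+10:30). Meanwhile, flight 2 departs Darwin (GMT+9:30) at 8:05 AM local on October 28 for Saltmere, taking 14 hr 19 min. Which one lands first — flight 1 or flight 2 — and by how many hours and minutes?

Flight 1 in UTC: 3:11 PM − 14:00 = 1:11 AM on Oct 28.
+12 hours and 35 minutes → arrive 1:46 PM UTC on Oct 28.
Flight 2 in UTC: 8:05 AM − 9:30 = 10:35 PM on Oct 27.
+14 hours 19 minutes → arrive 12:54 PM UTC on Oct 28.
Flight 2 lands earlier by 52 minutes.

the second, by 52 minutes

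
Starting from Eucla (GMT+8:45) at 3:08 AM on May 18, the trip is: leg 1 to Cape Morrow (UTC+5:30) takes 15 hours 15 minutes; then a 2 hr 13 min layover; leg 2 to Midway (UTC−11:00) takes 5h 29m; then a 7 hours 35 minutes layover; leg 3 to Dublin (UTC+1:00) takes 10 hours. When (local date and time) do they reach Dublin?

Convert departure to UTC: 3:08 AM − 8:45 = 6:23 PM UTC on May 17.
Add 15 hours and 15 minutes leg 1 → 9:38 AM UTC (May 18).
Add 2 hours 13 minutes layover in Cape Morrow → 11:51 AM UTC.
Add 5 hours and 29 minutes leg 2 → 5:20 PM UTC.
Add 7 hours and 35 minutes layover in Midway → 12:55 AM UTC (May 19).
Add 10 hours leg 3 → 10:55 AM UTC.
Dublin is UTC+1:00, so local arrival = 10:55 AM + 1:00 = 11:55 AM on May 19.

11:55 AM on May 19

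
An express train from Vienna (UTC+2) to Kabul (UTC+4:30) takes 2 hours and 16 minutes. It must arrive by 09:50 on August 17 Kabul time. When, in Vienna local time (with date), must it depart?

05:04 on August 17

Target arrival in UTC: 09:50 − 4:30 = 05:20 on Aug 17.
Subtract 2 hours and 16 minutes → departure 03:04 UTC on Aug 17.
Vienna is UTC+2:00: 03:04 + 2:00 = 05:04 on Aug 17.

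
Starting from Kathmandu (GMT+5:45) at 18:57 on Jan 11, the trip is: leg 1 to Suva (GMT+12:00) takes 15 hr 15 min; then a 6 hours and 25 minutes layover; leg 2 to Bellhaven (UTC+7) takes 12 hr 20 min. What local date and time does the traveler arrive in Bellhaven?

Convert departure to UTC: 18:57 − 5:45 = 13:12 UTC on Jan 11.
Add 15 hours 15 minutes leg 1 → 04:27 UTC (Jan 12).
Add 6 hours 25 minutes layover in Suva → 10:52 UTC.
Add 12 hours 20 minutes leg 2 → 23:12 UTC.
Bellhaven is UTC+7:00, so local arrival = 23:12 + 7:00 = 06:12 on Jan 13.

06:12 on Jan 13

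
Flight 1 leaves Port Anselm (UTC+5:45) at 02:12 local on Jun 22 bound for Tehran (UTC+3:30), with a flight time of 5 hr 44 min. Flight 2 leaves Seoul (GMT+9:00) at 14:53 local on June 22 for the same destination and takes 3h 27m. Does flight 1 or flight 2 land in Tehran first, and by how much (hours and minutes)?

the first, by 7 hours 9 minutes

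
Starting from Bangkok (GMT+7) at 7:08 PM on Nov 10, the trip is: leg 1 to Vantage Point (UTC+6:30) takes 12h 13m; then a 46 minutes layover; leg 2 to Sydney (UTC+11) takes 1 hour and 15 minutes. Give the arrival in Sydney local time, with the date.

1:22 PM on Nov 11

Convert departure to UTC: 7:08 PM − 7:00 = 12:08 PM UTC on Nov 10.
Add 12 hours and 13 minutes leg 1 → 12:21 AM UTC (Nov 11).
Add 46 minutes layover in Vantage Point → 1:07 AM UTC.
Add 1 hour and 15 minutes leg 2 → 2:22 AM UTC.
Sydney is UTC+11:00, so local arrival = 2:22 AM + 11:00 = 1:22 PM on Nov 11.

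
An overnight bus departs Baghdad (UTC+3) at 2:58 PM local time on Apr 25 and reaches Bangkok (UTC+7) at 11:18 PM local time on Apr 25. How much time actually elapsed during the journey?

4 hours 20 minutes

Departure in UTC: 2:58 PM − 3:00 = 11:58 AM on Apr 25.
Arrival in UTC: 11:18 PM − 7:00 = 4:18 PM on Apr 25.
Elapsed = 4:18 PM − 11:58 AM = 4 hours 20 minutes.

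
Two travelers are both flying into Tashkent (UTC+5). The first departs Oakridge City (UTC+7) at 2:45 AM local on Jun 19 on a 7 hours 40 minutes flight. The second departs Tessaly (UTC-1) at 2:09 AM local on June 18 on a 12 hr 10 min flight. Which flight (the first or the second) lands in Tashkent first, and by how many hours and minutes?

the second, by 12 hours 6 minutes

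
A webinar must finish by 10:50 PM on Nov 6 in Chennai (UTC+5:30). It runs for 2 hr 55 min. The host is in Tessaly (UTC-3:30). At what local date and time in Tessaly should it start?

Target end time in UTC: 10:50 PM − 5:30 = 5:20 PM on Nov 6.
Subtract 2 hours 55 minutes → start 2:25 PM UTC on Nov 6.
Tessaly is UTC−3:30: 2:25 PM − 3:30 = 10:55 AM on Nov 6.

10:55 AM on Nov 6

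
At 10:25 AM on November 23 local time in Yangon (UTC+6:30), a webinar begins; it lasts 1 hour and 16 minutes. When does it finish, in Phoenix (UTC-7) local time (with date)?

10:11 PM on November 22

Convert start to UTC: 10:25 AM − 6:30 = 3:55 AM UTC on Nov 23.
Add 1 hour and 16 minutes duration → 5:11 AM UTC.
Phoenix is UTC−7:00, so local end time = 5:11 AM − 7:00 = 10:11 PM on Nov 22.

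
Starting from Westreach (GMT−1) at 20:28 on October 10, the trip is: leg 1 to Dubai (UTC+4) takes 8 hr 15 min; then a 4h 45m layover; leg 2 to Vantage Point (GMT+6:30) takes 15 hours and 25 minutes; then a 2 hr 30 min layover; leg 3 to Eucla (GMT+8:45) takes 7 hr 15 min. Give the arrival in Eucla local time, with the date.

Convert departure to UTC: 20:28 + 1:00 = 21:28 UTC on Oct 10.
Add 8 hours and 15 minutes leg 1 → 05:43 UTC (Oct 11).
Add 4 hours and 45 minutes layover in Dubai → 10:28 UTC.
Add 15 hours and 25 minutes leg 2 → 01:53 UTC (Oct 12).
Add 2 hours 30 minutes layover in Vantage Point → 04:23 UTC.
Add 7 hours 15 minutes leg 3 → 11:38 UTC.
Eucla is UTC+8:45, so local arrival = 11:38 + 8:45 = 20:23 on Oct 12.

20:23 on October 12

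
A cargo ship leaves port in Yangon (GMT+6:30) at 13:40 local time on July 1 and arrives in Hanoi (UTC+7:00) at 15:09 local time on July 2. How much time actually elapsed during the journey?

24 hours 59 minutes

Departure in UTC: 13:40 − 6:30 = 07:10 on Jul 1.
Arrival in UTC: 15:09 − 7:00 = 08:09 on Jul 2.
Elapsed = 08:09 − 07:10 (+1 day) = 24 hours 59 minutes.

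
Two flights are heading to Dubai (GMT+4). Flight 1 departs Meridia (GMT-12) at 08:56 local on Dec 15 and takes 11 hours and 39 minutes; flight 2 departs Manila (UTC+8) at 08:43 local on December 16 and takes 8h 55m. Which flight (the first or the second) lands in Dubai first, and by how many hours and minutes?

Flight 1 in UTC: 08:56 + 12:00 = 20:56 on Dec 15.
+11 hours 39 minutes → arrive 08:35 UTC on Dec 16.
Flight 2 in UTC: 08:43 − 8:00 = 00:43 on Dec 16.
+8 hours and 55 minutes → arrive 09:38 UTC on Dec 16.
Flight 1 lands earlier by 1 hour 3 minutes.

the first, by 1 hour 3 minutes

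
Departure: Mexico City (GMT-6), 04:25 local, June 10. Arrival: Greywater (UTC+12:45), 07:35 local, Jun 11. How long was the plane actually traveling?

8 hours 25 minutes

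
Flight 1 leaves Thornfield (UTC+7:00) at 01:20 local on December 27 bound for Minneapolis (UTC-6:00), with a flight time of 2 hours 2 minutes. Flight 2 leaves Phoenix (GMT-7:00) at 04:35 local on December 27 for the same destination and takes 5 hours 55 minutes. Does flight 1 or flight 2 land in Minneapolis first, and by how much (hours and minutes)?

the first, by 21 hours 8 minutes

Flight 1 in UTC: 01:20 − 7:00 = 18:20 on Dec 26.
+2 hours 2 minutes → arrive 20:22 UTC on Dec 26.
Flight 2 in UTC: 04:35 + 7:00 = 11:35 on Dec 27.
+5 hours and 55 minutes → arrive 17:30 UTC on Dec 27.
Flight 1 lands earlier by 21 hours 8 minutes.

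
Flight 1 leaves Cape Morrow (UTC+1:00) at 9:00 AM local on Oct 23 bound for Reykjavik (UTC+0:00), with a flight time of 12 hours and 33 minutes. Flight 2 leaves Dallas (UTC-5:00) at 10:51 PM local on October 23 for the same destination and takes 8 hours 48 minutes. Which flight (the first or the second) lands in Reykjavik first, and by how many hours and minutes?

Flight 1 in UTC: 9:00 AM − 1:00 = 8:00 AM on Oct 23.
+12 hours 33 minutes → arrive 8:33 PM UTC on Oct 23.
Flight 2 in UTC: 10:51 PM + 5:00 = 3:51 AM on Oct 24.
+8 hours and 48 minutes → arrive 12:39 PM UTC on Oct 24.
Flight 1 lands earlier by 16 hours 6 minutes.

the first, by 16 hours 6 minutes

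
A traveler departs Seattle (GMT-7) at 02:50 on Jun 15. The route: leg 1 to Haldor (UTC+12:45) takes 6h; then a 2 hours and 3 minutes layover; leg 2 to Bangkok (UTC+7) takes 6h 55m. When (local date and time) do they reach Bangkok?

07:48 on Jun 16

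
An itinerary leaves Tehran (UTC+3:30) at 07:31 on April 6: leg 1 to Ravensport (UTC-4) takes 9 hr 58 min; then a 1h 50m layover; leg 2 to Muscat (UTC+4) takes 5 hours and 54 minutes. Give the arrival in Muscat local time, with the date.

Convert departure to UTC: 07:31 − 3:30 = 04:01 UTC on Apr 6.
Add 9 hours and 58 minutes leg 1 → 13:59 UTC.
Add 1 hour 50 minutes layover in Ravensport → 15:49 UTC.
Add 5 hours 54 minutes leg 2 → 21:43 UTC.
Muscat is UTC+4:00, so local arrival = 21:43 + 4:00 = 01:43 on Apr 7.

01:43 on April 7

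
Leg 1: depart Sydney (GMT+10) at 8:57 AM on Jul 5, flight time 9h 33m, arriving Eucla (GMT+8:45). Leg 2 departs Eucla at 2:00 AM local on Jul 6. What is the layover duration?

Convert departure to UTC: 8:57 AM − 10:00 = 10:57 PM UTC on Jul 4.
Add 9 hours 33 minutes flight time → 8:30 AM UTC (Jul 5).
Eucla is UTC+8:45, so local arrival = 8:30 AM + 8:45 = 5:15 PM on Jul 5.
Layover = 2:00 AM − 5:15 PM (+1 day) = 8 hours 45 minutes.

8 hours 45 minutes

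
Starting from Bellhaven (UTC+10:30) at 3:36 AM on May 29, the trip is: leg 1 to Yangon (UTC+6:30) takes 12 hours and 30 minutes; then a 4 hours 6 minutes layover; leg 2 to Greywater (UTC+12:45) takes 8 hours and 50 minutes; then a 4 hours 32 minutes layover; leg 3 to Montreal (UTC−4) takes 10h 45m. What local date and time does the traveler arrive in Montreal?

Convert departure to UTC: 3:36 AM − 10:30 = 5:06 PM UTC on May 28.
Add 12 hours and 30 minutes leg 1 → 5:36 AM UTC (May 29).
Add 4 hours 6 minutes layover in Yangon → 9:42 AM UTC.
Add 8 hours and 50 minutes leg 2 → 6:32 PM UTC.
Add 4 hours and 32 minutes layover in Greywater → 11:04 PM UTC.
Add 10 hours and 45 minutes leg 3 → 9:49 AM UTC (May 30).
Montreal is UTC−4:00, so local arrival = 9:49 AM − 4:00 = 5:49 AM on May 30.

5:49 AM on May 30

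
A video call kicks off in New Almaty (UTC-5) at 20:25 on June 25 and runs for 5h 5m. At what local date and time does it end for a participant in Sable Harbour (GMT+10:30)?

Sable Harbour is 15:30 ahead of New Almaty.
After 5 hours 5 minutes it is 01:30 (Jun 26) in New Almaty.
Shift by the zone difference: 01:30 + 15:30 = 17:00 on Jun 26 in Sable Harbour.

17:00 on June 26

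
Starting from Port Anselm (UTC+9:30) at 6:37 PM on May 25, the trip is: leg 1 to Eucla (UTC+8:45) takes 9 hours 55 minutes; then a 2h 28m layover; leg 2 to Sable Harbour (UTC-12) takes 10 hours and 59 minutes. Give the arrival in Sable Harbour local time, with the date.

Convert departure to UTC: 6:37 PM − 9:30 = 9:07 AM UTC on May 25.
Add 9 hours 55 minutes leg 1 → 7:02 PM UTC.
Add 2 hours and 28 minutes layover in Eucla → 9:30 PM UTC.
Add 10 hours and 59 minutes leg 2 → 8:29 AM UTC (May 26).
Sable Harbour is UTC−12:00, so local arrival = 8:29 AM − 12:00 = 8:29 PM on May 25.

8:29 PM on May 25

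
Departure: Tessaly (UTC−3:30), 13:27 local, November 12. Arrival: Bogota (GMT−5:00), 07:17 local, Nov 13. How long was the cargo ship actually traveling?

Departure in UTC: 13:27 + 3:30 = 16:57 on Nov 12.
Arrival in UTC: 07:17 + 5:00 = 12:17 on Nov 13.
Elapsed = 12:17 − 16:57 (+1 day) = 19 hours 20 minutes.

19 hours 20 minutes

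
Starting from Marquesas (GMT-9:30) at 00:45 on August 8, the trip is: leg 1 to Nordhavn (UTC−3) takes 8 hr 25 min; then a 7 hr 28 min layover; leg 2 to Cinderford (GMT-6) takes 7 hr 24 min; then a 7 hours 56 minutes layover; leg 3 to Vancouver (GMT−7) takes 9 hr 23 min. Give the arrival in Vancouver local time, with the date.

Convert departure to UTC: 00:45 + 9:30 = 10:15 UTC on Aug 8.
Add 8 hours 25 minutes leg 1 → 18:40 UTC.
Add 7 hours and 28 minutes layover in Nordhavn → 02:08 UTC (Aug 9).
Add 7 hours and 24 minutes leg 2 → 09:32 UTC.
Add 7 hours and 56 minutes layover in Cinderford → 17:28 UTC.
Add 9 hours and 23 minutes leg 3 → 02:51 UTC (Aug 10).
Vancouver is UTC−7:00, so local arrival = 02:51 − 7:00 = 19:51 on Aug 9.

19:51 on Aug 9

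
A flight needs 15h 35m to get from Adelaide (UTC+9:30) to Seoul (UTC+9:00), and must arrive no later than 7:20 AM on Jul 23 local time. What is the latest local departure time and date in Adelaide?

4:15 PM on July 22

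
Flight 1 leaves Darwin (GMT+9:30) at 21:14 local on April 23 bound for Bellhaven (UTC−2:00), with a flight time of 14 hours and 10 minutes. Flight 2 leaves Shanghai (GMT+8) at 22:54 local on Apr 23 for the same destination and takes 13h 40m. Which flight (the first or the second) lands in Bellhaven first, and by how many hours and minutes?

Flight 1 in UTC: 21:14 − 9:30 = 11:44 on Apr 23.
+14 hours 10 minutes → arrive 01:54 UTC on Apr 24.
Flight 2 in UTC: 22:54 − 8:00 = 14:54 on Apr 23.
+13 hours and 40 minutes → arrive 04:34 UTC on Apr 24.
Flight 1 lands earlier by 2 hours 40 minutes.

the first, by 2 hours 40 minutes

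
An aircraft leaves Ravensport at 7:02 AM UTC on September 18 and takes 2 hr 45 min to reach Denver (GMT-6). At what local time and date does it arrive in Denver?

3:47 AM on September 18

Departure is given in UTC: 7:02 AM on Sep 18.
Add 2 hours 45 minutes → 9:47 AM UTC.
Denver is UTC−6:00: 9:47 AM − 6:00 = 3:47 AM on Sep 18.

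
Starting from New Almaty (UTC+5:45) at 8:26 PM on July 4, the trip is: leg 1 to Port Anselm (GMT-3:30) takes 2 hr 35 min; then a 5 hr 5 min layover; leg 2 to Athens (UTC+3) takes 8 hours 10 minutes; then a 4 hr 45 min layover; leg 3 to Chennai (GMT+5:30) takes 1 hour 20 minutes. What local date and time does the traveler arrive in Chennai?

Convert departure to UTC: 8:26 PM − 5:45 = 2:41 PM UTC on Jul 4.
Add 2 hours 35 minutes leg 1 → 5:16 PM UTC.
Add 5 hours and 5 minutes layover in Port Anselm → 10:21 PM UTC.
Add 8 hours and 10 minutes leg 2 → 6:31 AM UTC (Jul 5).
Add 4 hours 45 minutes layover in Athens → 11:16 AM UTC.
Add 1 hour 20 minutes leg 3 → 12:36 PM UTC.
Chennai is UTC+5:30, so local arrival = 12:36 PM + 5:30 = 6:06 PM on Jul 5.

6:06 PM on Jul 5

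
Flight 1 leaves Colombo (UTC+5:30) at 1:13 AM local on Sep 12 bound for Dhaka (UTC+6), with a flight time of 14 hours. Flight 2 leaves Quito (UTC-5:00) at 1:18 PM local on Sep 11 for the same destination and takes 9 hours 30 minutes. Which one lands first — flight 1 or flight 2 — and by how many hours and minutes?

Flight 1 in UTC: 1:13 AM − 5:30 = 7:43 PM on Sep 11.
+14 hours → arrive 9:43 AM UTC on Sep 12.
Flight 2 in UTC: 1:18 PM + 5:00 = 6:18 PM on Sep 11.
+9 hours and 30 minutes → arrive 3:48 AM UTC on Sep 12.
Flight 2 lands earlier by 5 hours 55 minutes.

the second, by 5 hours 55 minutes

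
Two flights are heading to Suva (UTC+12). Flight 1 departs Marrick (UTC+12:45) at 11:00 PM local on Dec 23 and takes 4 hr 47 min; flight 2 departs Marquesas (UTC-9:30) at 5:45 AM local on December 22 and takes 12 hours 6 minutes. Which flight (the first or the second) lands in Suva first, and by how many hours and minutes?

the second, by 11 hours 41 minutes

Flight 1 in UTC: 11:00 PM − 12:45 = 10:15 AM on Dec 23.
+4 hours and 47 minutes → arrive 3:02 PM UTC on Dec 23.
Flight 2 in UTC: 5:45 AM + 9:30 = 3:15 PM on Dec 22.
+12 hours 6 minutes → arrive 3:21 AM UTC on Dec 23.
Flight 2 lands earlier by 11 hours 41 minutes.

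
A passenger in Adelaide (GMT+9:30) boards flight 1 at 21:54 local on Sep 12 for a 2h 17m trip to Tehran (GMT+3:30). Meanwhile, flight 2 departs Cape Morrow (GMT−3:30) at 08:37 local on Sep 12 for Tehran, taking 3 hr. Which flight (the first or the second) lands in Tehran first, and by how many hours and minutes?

the first, by 26 minutes

Flight 1 in UTC: 21:54 − 9:30 = 12:24 on Sep 12.
+2 hours 17 minutes → arrive 14:41 UTC on Sep 12.
Flight 2 in UTC: 08:37 + 3:30 = 12:07 on Sep 12.
+3 hours → arrive 15:07 UTC on Sep 12.
Flight 1 lands earlier by 26 minutes.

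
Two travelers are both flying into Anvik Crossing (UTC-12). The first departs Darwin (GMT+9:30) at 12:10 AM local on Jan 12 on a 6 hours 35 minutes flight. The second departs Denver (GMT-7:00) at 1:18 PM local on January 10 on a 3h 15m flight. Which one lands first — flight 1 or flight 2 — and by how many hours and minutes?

the second, by 21 hours 42 minutes

Flight 1 in UTC: 12:10 AM − 9:30 = 2:40 PM on Jan 11.
+6 hours and 35 minutes → arrive 9:15 PM UTC on Jan 11.
Flight 2 in UTC: 1:18 PM + 7:00 = 8:18 PM on Jan 10.
+3 hours 15 minutes → arrive 11:33 PM UTC on Jan 10.
Flight 2 lands earlier by 21 hours 42 minutes.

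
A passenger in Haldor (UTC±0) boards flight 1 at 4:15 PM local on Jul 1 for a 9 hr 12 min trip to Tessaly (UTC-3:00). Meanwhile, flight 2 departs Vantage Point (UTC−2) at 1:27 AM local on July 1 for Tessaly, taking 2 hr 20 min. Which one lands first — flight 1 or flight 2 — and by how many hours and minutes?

Flight 1 departs at 4:15 PM UTC (Jul 1).
+9 hours 12 minutes → arrive 1:27 AM UTC on Jul 2.
Flight 2 in UTC: 1:27 AM + 2:00 = 3:27 AM on Jul 1.
+2 hours 20 minutes → arrive 5:47 AM UTC on Jul 1.
Flight 2 lands earlier by 19 hours 40 minutes.

the second, by 19 hours 40 minutes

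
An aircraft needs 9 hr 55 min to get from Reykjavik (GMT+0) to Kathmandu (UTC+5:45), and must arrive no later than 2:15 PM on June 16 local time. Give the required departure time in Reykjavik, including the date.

10:35 PM on June 15

Target arrival in UTC: 2:15 PM − 5:45 = 8:30 AM on Jun 16.
Subtract 9 hours and 55 minutes → departure 10:35 PM UTC on Jun 15.
Reykjavik is UTC+0, so departure is 10:35 PM on Jun 15.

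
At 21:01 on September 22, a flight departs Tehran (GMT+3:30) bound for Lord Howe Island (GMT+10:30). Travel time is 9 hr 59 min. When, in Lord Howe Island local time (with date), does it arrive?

Lord Howe Island is 7:00 ahead of Tehran.
After 9 hours and 59 minutes it is 07:00 (Sep 23) in Tehran.
Shift by the zone difference: 07:00 + 7:00 = 14:00 on Sep 23 in Lord Howe Island.

14:00 on Sep 23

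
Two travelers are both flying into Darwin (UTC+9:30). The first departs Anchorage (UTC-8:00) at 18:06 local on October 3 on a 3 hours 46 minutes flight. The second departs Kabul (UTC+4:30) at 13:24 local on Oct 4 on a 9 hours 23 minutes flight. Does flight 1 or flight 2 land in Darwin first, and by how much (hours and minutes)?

the first, by 12 hours 25 minutes

Flight 1 in UTC: 18:06 + 8:00 = 02:06 on Oct 4.
+3 hours 46 minutes → arrive 05:52 UTC on Oct 4.
Flight 2 in UTC: 13:24 − 4:30 = 08:54 on Oct 4.
+9 hours and 23 minutes → arrive 18:17 UTC on Oct 4.
Flight 1 lands earlier by 12 hours 25 minutes.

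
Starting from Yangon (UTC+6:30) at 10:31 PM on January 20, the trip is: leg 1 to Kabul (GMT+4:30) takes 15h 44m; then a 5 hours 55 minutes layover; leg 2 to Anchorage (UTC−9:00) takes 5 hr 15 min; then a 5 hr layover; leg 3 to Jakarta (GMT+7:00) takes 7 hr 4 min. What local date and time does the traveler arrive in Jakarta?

Convert departure to UTC: 10:31 PM − 6:30 = 4:01 PM UTC on Jan 20.
Add 15 hours 44 minutes leg 1 → 7:45 AM UTC (Jan 21).
Add 5 hours and 55 minutes layover in Kabul → 1:40 PM UTC.
Add 5 hours 15 minutes leg 2 → 6:55 PM UTC.
Add 5 hours layover in Anchorage → 11:55 PM UTC.
Add 7 hours 4 minutes leg 3 → 6:59 AM UTC (Jan 22).
Jakarta is UTC+7:00, so local arrival = 6:59 AM + 7:00 = 1:59 PM on Jan 22.

1:59 PM on January 22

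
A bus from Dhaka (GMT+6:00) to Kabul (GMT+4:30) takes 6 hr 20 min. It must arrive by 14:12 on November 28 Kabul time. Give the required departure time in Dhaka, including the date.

09:22 on Nov 28

Target arrival in UTC: 14:12 − 4:30 = 09:42 on Nov 28.
Subtract 6 hours and 20 minutes → departure 03:22 UTC on Nov 28.
Dhaka is UTC+6:00: 03:22 + 6:00 = 09:22 on Nov 28.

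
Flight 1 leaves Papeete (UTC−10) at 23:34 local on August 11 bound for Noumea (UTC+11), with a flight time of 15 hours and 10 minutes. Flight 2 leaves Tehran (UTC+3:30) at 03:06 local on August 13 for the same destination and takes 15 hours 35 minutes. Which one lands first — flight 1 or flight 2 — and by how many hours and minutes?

Flight 1 in UTC: 23:34 + 10:00 = 09:34 on Aug 12.
+15 hours and 10 minutes → arrive 00:44 UTC on Aug 13.
Flight 2 in UTC: 03:06 − 3:30 = 23:36 on Aug 12.
+15 hours and 35 minutes → arrive 15:11 UTC on Aug 13.
Flight 1 lands earlier by 14 hours 27 minutes.

the first, by 14 hours 27 minutes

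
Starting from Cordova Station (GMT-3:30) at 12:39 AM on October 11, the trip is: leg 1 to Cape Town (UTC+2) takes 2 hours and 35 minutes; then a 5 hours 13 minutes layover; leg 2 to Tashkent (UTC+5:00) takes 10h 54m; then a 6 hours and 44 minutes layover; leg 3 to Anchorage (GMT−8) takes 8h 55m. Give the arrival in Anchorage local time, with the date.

Convert departure to UTC: 12:39 AM + 3:30 = 4:09 AM UTC on Oct 11.
Add 2 hours 35 minutes leg 1 → 6:44 AM UTC.
Add 5 hours and 13 minutes layover in Cape Town → 11:57 AM UTC.
Add 10 hours 54 minutes leg 2 → 10:51 PM UTC.
Add 6 hours 44 minutes layover in Tashkent → 5:35 AM UTC (Oct 12).
Add 8 hours 55 minutes leg 3 → 2:30 PM UTC.
Anchorage is UTC−8:00, so local arrival = 2:30 PM − 8:00 = 6:30 AM on Oct 12.

6:30 AM on Oct 12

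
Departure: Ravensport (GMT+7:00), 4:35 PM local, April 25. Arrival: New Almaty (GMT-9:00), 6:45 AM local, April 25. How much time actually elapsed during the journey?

Departure in UTC: 4:35 PM − 7:00 = 9:35 AM on Apr 25.
Arrival in UTC: 6:45 AM + 9:00 = 3:45 PM on Apr 25.
Elapsed = 3:45 PM − 9:35 AM = 6 hours 10 minutes.

6 hours 10 minutes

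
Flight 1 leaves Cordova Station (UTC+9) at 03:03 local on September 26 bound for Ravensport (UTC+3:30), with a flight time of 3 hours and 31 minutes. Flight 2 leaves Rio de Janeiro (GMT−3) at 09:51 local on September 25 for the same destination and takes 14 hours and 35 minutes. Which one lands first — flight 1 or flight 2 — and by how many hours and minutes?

Flight 1 in UTC: 03:03 − 9:00 = 18:03 on Sep 25.
+3 hours and 31 minutes → arrive 21:34 UTC on Sep 25.
Flight 2 in UTC: 09:51 + 3:00 = 12:51 on Sep 25.
+14 hours and 35 minutes → arrive 03:26 UTC on Sep 26.
Flight 1 lands earlier by 5 hours 52 minutes.

the first, by 5 hours 52 minutes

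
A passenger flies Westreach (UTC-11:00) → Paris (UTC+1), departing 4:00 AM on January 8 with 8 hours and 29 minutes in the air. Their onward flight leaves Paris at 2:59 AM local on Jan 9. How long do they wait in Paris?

2 hours 30 minutes

Convert departure to UTC: 4:00 AM + 11:00 = 3:00 PM UTC on Jan 8.
Add 8 hours 29 minutes flight time → 11:29 PM UTC.
Paris is UTC+1:00, so local arrival = 11:29 PM + 1:00 = 12:29 AM on Jan 9.
Layover = 2:59 AM − 12:29 AM = 2 hours 30 minutes.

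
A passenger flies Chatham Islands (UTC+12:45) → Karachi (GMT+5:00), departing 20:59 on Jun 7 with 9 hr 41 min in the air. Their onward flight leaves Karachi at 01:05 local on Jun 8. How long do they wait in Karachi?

2 hours 10 minutes

Convert departure to UTC: 20:59 − 12:45 = 08:14 UTC on Jun 7.
Add 9 hours 41 minutes flight time → 17:55 UTC.
Karachi is UTC+5:00, so local arrival = 17:55 + 5:00 = 22:55 on Jun 7.
Layover = 01:05 − 22:55 (+1 day) = 2 hours 10 minutes.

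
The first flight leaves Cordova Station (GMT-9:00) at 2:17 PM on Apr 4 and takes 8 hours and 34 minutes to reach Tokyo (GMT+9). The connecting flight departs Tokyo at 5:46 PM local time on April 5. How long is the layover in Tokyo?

Convert departure to UTC: 2:17 PM + 9:00 = 11:17 PM UTC on Apr 4.
Add 8 hours and 34 minutes flight time → 7:51 AM UTC (Apr 5).
Tokyo is UTC+9:00, so local arrival = 7:51 AM + 9:00 = 4:51 PM on Apr 5.
Layover = 5:46 PM − 4:51 PM = 55 minutes.

55 minutes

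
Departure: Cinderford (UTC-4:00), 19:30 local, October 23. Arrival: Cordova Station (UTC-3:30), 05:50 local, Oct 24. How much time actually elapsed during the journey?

Departure in UTC: 19:30 + 4:00 = 23:30 on Oct 23.
Arrival in UTC: 05:50 + 3:30 = 09:20 on Oct 24.
Elapsed = 09:20 − 23:30 (+1 day) = 9 hours 50 minutes.

9 hours 50 minutes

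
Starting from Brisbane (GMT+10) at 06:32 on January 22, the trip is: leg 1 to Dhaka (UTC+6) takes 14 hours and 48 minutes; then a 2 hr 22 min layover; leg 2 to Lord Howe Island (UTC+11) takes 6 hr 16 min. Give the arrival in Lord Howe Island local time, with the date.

06:58 on January 23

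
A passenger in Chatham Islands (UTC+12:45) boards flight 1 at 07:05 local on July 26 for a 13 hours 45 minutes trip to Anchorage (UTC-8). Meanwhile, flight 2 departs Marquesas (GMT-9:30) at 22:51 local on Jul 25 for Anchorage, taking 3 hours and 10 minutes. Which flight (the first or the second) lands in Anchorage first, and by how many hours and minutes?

the first, by 3 hours 26 minutes

Flight 1 in UTC: 07:05 − 12:45 = 18:20 on Jul 25.
+13 hours and 45 minutes → arrive 08:05 UTC on Jul 26.
Flight 2 in UTC: 22:51 + 9:30 = 08:21 on Jul 26.
+3 hours and 10 minutes → arrive 11:31 UTC on Jul 26.
Flight 1 lands earlier by 3 hours 26 minutes.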